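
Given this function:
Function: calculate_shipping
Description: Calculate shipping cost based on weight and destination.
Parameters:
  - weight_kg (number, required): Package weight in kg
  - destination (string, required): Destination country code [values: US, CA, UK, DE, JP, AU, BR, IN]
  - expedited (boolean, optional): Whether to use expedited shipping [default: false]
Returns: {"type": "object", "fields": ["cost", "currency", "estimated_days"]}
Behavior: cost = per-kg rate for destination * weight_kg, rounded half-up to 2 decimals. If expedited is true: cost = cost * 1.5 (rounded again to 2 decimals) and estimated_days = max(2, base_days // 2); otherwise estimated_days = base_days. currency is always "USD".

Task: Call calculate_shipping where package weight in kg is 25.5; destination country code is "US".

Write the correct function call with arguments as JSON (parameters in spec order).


Mapping each described value to its parameter name:
  'Package weight in kg' -> weight_kg = 25.5
  'Destination country code' -> destination = "US"
calculate_shipping({"weight_kg": 25.5, "destination": "US"})


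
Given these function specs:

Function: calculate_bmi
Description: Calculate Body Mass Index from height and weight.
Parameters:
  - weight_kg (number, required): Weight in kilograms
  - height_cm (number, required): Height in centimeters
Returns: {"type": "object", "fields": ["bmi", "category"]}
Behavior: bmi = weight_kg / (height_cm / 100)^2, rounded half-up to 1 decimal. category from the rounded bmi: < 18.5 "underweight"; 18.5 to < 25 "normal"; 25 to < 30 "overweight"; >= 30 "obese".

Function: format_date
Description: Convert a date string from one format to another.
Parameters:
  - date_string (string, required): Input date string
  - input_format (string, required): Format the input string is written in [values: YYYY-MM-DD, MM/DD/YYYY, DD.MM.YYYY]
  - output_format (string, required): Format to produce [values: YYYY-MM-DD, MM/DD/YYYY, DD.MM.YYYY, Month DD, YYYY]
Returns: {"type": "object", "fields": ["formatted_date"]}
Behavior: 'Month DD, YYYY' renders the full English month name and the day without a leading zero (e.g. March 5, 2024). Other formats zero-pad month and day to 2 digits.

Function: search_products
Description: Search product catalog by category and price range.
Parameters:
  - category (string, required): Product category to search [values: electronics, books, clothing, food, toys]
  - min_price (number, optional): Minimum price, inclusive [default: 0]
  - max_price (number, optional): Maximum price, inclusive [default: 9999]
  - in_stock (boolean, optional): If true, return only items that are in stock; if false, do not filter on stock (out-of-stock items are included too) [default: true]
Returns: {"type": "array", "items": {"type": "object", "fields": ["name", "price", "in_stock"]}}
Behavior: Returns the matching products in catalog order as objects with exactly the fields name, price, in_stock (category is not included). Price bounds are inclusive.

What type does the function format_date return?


The format_date spec declares Returns: {"type": "object", "fields": ["formatted_date"]}
Type:
object


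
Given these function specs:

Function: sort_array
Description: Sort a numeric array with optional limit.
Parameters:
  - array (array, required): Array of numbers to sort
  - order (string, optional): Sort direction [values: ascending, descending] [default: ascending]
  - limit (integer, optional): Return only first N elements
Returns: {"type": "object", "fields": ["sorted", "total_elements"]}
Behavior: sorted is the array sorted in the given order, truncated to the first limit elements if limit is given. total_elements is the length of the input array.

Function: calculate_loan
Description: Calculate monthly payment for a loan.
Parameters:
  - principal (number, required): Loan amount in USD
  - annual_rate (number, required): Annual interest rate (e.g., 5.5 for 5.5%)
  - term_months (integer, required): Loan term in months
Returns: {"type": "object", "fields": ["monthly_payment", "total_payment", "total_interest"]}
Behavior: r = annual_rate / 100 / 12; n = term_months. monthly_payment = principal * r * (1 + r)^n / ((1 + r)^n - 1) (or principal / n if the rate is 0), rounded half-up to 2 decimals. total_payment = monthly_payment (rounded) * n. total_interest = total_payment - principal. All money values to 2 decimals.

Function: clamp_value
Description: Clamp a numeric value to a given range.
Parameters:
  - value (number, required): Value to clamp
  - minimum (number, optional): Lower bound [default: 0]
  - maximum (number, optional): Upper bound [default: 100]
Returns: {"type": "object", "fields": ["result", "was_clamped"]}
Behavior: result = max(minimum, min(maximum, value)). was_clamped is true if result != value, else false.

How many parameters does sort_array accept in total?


Parameters of sort_array: array (required), order (optional), limit (optional)
Total:
3


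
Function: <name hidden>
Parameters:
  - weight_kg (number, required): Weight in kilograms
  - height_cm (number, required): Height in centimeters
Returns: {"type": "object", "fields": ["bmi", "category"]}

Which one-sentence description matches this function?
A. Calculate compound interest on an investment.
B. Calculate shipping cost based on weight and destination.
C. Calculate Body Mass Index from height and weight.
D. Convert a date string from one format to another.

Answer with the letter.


Parameters weight_kg, height_cm and return ["bmi", "category"] fit: Calculate Body Mass Index from height and weight.
C


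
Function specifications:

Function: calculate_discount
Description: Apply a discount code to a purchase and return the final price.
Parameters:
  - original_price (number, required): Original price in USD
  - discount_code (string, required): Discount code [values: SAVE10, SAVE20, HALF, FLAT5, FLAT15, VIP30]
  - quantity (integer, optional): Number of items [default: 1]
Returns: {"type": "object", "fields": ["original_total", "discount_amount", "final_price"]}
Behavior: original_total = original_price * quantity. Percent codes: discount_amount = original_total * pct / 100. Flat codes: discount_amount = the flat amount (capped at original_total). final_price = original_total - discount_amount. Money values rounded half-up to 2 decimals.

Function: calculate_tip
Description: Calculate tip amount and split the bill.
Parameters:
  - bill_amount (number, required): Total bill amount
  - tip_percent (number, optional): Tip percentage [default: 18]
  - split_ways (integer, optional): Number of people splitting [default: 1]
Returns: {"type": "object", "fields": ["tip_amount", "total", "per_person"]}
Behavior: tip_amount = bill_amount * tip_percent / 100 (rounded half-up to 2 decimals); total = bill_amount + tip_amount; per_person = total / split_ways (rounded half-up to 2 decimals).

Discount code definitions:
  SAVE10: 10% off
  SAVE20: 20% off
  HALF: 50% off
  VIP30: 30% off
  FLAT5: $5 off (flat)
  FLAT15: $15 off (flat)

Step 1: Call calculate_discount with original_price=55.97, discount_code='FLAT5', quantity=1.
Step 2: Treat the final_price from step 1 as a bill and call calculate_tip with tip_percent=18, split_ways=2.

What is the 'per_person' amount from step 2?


Step 1: calculate_discount(original_price=55.97, discount_code=FLAT5, quantity=1)
  original_total = 55.97 * 1 = 55.97
  FLAT5 = $5 flat: discount_amount = min(5.00, 55.97) = 5.00
  final_price = 55.97 - 5.00 = 50.97
  -> final_price = 50.97
Step 2: calculate_tip(bill_amount=50.97, tip_percent=18, split_ways=2)
  tip_amount = 50.97 * 18/100 = 9.1746 -> 9.17
  total = 50.97 + 9.17 = 60.14
  per_person = 60.14 / 2 = 30.07 -> 30.07
  -> per_person = 30.07
$30.07


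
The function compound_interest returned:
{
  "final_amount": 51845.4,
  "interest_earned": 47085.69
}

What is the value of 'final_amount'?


51845.4


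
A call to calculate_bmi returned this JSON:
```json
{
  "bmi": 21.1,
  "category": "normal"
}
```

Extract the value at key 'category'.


normal


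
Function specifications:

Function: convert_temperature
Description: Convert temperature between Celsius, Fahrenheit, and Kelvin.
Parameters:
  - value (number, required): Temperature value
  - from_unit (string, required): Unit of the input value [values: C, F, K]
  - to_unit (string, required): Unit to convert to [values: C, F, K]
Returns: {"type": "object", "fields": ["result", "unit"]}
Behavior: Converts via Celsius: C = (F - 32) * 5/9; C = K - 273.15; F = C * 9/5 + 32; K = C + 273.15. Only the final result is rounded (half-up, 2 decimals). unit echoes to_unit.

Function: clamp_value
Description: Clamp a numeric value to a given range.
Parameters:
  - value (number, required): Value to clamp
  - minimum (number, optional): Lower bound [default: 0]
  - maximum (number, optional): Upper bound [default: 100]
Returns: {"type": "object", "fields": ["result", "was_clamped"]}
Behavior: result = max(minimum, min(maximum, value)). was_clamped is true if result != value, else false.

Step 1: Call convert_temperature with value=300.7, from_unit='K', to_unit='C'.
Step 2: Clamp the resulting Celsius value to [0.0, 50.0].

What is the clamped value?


Step 1: convert_temperature(value=300.7, from_unit=K, to_unit=C)
  To C: 300.7 - 273.15 = 27.55
  Target is C: 27.55
  Round to 2 decimals: 27.55
  -> result = 27.55 C
Step 2: clamp_value(value=27.55, minimum=0.0, maximum=50.0)
  result = max(0.0, min(50.0, 27.55)) = max(0.0, 27.55) = 27.55
  was_clamped = (27.55 != 27.55) = false
  -> result = 27.55
27.55


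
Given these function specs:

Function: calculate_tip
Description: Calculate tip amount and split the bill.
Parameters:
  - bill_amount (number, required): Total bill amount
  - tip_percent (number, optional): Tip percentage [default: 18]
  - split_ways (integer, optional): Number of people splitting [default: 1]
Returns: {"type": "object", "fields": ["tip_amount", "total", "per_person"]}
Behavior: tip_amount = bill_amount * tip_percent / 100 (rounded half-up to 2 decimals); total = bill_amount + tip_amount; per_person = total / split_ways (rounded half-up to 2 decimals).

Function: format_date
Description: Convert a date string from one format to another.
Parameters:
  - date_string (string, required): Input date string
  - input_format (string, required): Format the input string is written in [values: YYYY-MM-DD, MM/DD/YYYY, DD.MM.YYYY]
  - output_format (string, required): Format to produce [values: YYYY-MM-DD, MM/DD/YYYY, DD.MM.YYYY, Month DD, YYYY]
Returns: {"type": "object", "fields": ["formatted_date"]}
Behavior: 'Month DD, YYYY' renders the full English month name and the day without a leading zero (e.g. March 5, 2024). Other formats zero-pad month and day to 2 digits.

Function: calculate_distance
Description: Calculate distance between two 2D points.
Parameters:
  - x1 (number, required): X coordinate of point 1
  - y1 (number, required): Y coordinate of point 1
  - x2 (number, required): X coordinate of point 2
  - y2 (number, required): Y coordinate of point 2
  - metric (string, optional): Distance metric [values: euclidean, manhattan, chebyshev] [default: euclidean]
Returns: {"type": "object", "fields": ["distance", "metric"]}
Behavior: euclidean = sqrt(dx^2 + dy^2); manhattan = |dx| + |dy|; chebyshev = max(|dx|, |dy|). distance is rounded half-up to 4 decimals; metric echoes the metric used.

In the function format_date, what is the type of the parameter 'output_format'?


The format_date spec declares:
  - output_format (string, required): Format to produce [values: YYYY-MM-DD, MM/DD/YYYY, DD.MM.YYYY, Month DD, YYYY]
Type:
string


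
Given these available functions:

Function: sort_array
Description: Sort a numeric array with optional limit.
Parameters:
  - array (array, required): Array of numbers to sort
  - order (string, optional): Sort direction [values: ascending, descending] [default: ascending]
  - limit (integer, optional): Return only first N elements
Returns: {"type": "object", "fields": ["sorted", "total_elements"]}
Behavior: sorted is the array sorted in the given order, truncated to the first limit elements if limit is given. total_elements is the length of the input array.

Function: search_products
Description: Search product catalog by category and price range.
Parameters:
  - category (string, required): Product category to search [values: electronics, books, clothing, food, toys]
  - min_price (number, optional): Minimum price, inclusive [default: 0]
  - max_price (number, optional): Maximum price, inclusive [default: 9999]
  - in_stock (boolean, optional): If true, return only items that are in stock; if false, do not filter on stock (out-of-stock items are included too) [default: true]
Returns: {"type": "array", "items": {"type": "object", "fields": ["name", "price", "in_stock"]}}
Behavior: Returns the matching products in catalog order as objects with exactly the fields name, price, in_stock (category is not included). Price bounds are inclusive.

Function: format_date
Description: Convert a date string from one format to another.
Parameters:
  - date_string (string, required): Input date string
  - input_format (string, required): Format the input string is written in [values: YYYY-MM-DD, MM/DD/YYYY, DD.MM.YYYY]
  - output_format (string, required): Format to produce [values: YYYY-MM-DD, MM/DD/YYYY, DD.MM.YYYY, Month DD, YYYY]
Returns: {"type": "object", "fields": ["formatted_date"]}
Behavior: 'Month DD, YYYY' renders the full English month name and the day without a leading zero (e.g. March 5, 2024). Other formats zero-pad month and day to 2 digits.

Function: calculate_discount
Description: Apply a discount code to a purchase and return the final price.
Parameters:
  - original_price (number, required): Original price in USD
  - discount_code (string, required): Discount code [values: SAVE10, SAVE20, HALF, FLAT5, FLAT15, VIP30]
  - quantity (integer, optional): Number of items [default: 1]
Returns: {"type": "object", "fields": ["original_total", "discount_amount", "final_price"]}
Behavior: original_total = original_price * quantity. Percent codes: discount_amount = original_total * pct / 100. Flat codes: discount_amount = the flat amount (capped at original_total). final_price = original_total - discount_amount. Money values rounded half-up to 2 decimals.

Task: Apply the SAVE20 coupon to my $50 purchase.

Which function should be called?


The task needs a function whose description is: Apply a discount code to a purchase and return the final price.
calculate_discount


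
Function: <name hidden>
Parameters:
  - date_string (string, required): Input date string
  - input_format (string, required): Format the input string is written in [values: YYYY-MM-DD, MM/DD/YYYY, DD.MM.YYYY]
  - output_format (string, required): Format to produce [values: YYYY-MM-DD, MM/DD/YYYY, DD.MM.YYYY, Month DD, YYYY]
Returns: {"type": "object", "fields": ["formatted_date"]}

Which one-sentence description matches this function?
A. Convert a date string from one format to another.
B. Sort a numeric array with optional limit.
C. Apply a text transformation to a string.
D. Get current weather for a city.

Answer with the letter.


Parameters date_string, input_format, output_format and return ["formatted_date"] fit: Convert a date string from one format to another.
A


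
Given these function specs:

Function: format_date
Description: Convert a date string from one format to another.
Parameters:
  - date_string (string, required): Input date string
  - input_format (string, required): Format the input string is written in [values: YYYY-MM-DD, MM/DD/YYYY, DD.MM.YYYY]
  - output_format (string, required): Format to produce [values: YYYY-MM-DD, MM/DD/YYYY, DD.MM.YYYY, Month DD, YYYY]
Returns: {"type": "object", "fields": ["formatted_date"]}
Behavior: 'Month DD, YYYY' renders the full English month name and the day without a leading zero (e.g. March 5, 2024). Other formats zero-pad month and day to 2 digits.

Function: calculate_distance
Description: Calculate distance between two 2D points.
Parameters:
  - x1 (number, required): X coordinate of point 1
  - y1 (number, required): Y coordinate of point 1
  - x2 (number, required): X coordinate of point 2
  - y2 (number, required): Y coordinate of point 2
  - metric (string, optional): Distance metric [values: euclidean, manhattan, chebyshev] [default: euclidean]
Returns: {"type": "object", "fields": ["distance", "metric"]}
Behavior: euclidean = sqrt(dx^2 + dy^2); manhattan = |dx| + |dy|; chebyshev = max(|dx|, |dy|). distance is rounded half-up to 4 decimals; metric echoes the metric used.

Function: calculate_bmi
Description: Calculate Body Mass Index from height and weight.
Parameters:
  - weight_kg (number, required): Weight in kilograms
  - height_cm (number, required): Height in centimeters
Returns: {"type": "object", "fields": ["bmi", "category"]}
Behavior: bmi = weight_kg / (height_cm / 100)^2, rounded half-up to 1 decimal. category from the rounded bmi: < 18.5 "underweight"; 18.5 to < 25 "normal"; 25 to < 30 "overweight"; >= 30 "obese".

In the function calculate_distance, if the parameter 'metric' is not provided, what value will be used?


The calculate_distance spec declares:
  - metric (string, optional): Distance metric [values: euclidean, manhattan, chebyshev] [default: euclidean]
Default:
euclidean


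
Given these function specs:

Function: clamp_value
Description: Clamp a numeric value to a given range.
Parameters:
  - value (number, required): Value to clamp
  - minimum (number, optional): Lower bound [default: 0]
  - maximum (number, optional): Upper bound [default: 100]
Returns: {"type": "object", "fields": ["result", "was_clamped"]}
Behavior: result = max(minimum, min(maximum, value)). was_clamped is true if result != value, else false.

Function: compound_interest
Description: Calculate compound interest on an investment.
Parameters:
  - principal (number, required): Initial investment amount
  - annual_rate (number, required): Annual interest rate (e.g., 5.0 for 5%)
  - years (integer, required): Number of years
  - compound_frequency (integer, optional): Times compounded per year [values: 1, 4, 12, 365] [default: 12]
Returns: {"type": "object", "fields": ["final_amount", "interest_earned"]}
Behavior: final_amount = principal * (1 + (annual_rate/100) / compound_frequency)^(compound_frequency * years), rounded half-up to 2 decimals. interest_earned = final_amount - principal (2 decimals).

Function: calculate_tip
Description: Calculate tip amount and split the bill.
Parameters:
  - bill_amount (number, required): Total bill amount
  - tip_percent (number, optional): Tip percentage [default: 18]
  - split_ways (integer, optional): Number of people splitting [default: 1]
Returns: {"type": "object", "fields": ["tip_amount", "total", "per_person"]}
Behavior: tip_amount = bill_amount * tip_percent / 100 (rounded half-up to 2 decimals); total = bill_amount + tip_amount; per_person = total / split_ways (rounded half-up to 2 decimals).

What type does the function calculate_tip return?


The calculate_tip spec declares Returns: {"type": "object", "fields": ["tip_amount", "total", "per_person"]}
Type:
object


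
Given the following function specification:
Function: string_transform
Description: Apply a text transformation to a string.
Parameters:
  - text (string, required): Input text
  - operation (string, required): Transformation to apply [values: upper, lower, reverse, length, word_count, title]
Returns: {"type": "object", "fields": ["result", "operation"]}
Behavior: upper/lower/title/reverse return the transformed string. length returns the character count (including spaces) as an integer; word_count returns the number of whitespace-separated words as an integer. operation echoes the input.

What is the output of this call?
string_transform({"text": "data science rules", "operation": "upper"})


upper('data science rules') = 'DATA SCIENCE RULES'
Output:
{"result": "DATA SCIENCE RULES", "operation": "upper"}


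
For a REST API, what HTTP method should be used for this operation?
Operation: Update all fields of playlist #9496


GET = read, POST = create, PUT = update/replace, DELETE = remove
This operation is an update/replace.
PUT


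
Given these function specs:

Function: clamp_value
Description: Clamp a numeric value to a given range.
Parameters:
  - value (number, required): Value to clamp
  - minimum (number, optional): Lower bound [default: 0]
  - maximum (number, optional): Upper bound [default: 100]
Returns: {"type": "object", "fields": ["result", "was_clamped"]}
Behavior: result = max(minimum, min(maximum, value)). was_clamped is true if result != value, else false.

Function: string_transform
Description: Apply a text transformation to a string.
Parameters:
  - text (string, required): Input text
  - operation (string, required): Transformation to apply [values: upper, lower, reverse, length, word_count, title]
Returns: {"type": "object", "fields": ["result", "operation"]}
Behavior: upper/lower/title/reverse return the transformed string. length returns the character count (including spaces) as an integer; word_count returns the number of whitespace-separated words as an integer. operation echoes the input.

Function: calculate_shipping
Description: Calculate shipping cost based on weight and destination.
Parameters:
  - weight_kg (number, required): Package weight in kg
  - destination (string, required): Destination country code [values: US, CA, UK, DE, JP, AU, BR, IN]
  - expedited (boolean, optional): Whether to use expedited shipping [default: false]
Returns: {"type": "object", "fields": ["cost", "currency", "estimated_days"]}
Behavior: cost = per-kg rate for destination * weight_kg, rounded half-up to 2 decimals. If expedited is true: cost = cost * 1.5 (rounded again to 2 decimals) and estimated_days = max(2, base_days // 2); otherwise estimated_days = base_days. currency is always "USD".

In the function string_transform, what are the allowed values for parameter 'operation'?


The string_transform spec declares:
  - operation (string, required): Transformation to apply [values: upper, lower, reverse, length, word_count, title]
Allowed values:
upper, lower, reverse, length, word_count, title


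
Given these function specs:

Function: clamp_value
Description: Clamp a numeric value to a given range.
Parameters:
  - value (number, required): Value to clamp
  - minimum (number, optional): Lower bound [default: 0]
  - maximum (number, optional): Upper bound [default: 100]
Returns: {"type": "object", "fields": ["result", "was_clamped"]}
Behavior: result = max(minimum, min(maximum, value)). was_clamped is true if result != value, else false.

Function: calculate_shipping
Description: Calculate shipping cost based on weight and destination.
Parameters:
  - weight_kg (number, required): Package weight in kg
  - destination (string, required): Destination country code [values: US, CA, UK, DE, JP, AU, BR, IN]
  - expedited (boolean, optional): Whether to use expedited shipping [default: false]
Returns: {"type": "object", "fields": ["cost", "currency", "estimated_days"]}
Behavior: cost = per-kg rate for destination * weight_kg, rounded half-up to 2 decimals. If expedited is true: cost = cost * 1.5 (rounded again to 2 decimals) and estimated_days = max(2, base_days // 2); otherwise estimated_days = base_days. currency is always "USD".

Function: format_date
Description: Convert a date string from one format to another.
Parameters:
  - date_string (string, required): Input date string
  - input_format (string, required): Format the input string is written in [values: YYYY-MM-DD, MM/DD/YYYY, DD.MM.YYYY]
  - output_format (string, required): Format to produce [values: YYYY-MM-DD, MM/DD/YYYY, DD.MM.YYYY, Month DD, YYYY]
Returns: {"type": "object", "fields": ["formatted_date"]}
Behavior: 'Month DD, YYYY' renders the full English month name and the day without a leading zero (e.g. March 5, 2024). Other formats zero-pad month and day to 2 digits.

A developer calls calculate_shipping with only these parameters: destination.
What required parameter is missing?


Required parameters: weight_kg, destination
Provided: destination
Missing: weight_kg
weight_kg


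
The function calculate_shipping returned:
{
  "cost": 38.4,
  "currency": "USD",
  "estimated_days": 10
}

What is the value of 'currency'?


USD


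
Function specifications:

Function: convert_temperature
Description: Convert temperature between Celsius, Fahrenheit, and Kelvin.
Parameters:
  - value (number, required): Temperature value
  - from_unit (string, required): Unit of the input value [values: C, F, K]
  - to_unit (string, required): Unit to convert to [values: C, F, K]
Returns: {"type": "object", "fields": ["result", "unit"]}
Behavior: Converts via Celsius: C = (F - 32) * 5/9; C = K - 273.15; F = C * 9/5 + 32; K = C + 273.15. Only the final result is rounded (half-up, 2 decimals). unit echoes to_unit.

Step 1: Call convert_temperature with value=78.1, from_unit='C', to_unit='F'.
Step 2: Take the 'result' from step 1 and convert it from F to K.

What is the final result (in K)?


Step 1: convert_temperature(value=78.1, from_unit=C, to_unit=F)
  Input already in C: 78.1
  To F: 78.1 * 9/5 + 32 = 172.58
  Round to 2 decimals: 172.58
  -> result = 172.58 F
Step 2: convert_temperature(value=172.58, from_unit=F, to_unit=K)
  To C: (172.58 - 32) * 5/9 = 78.1
  To K: 78.1 + 273.15 = 351.25
  Round to 2 decimals: 351.25
  -> result = 351.25 K
351.25 K


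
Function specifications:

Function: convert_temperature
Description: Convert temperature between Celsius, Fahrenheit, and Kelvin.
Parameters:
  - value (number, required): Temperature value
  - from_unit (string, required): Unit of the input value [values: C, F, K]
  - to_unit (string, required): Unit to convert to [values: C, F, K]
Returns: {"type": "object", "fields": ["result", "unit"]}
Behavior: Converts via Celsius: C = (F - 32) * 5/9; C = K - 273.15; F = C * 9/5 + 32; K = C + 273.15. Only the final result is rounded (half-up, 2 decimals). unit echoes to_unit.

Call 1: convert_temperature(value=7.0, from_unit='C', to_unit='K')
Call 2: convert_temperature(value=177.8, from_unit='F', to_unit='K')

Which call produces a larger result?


Call 1:
  Input already in C: 7
  To K: 7 + 273.15 = 280.15
  Round to 2 decimals: 280.15
  -> 280.15 K
Call 2:
  To C: (177.8 - 32) * 5/9 = 81
  To K: 81 + 273.15 = 354.15
  Round to 2 decimals: 354.15
  -> 354.15 K
Call 2 (354.15 K)


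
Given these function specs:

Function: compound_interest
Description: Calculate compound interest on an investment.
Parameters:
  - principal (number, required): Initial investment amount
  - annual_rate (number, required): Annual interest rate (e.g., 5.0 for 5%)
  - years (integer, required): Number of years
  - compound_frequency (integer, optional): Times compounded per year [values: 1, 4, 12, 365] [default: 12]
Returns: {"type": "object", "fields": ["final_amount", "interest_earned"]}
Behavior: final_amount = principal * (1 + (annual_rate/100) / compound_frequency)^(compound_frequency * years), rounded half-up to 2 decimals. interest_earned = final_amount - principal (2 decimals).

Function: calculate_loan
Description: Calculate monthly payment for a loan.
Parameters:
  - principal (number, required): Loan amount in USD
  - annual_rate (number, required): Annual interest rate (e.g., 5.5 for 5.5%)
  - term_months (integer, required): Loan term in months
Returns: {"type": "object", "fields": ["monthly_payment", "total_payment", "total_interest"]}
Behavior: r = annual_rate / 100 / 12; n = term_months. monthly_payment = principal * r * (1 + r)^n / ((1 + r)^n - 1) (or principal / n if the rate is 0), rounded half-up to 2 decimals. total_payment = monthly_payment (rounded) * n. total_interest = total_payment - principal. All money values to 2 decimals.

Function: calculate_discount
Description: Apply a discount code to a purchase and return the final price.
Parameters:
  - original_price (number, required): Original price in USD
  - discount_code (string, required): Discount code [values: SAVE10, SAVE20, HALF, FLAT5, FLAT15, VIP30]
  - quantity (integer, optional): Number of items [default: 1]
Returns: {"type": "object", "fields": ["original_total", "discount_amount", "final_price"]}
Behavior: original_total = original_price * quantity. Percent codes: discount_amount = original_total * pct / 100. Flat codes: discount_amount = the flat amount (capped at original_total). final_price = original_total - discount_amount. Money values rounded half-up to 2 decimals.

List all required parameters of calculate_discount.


Parameters of calculate_discount and their required/optional flag:
  original_price: required
  discount_code: required
  quantity: optional
discount_code, original_price


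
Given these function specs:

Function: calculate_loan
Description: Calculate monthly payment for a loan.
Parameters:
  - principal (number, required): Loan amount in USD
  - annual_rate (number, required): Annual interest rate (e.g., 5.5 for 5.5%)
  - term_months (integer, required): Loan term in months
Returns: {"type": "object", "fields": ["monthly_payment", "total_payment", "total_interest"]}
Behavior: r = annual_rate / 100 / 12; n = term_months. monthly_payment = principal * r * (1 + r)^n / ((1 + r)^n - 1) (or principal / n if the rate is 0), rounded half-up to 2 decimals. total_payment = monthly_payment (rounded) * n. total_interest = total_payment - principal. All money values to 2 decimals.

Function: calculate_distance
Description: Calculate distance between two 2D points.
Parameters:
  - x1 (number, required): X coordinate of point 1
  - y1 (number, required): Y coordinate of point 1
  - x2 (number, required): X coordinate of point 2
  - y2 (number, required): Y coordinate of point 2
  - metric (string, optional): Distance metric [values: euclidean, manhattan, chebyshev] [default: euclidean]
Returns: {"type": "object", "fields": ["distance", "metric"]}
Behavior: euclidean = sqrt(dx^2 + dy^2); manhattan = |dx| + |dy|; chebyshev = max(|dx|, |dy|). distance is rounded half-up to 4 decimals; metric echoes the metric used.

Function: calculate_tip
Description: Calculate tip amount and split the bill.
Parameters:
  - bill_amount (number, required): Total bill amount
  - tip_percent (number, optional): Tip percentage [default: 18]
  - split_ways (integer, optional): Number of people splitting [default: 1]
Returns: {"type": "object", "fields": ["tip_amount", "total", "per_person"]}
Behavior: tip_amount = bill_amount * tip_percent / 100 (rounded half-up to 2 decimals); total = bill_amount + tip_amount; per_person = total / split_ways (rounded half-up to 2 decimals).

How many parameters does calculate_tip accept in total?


Parameters of calculate_tip: bill_amount (required), tip_percent (optional), split_ways (optional)
Total:
3


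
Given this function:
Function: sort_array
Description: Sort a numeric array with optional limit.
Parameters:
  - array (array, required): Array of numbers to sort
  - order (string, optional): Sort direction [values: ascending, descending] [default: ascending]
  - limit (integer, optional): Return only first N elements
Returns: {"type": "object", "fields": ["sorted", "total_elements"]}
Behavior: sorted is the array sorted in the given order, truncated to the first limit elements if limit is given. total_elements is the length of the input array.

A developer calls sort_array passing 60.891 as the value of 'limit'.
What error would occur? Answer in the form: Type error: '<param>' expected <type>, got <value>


Spec: 'limit' is declared as integer; 60.891 is a non-integer number.
Type error: 'limit' expected integer, got 60.891


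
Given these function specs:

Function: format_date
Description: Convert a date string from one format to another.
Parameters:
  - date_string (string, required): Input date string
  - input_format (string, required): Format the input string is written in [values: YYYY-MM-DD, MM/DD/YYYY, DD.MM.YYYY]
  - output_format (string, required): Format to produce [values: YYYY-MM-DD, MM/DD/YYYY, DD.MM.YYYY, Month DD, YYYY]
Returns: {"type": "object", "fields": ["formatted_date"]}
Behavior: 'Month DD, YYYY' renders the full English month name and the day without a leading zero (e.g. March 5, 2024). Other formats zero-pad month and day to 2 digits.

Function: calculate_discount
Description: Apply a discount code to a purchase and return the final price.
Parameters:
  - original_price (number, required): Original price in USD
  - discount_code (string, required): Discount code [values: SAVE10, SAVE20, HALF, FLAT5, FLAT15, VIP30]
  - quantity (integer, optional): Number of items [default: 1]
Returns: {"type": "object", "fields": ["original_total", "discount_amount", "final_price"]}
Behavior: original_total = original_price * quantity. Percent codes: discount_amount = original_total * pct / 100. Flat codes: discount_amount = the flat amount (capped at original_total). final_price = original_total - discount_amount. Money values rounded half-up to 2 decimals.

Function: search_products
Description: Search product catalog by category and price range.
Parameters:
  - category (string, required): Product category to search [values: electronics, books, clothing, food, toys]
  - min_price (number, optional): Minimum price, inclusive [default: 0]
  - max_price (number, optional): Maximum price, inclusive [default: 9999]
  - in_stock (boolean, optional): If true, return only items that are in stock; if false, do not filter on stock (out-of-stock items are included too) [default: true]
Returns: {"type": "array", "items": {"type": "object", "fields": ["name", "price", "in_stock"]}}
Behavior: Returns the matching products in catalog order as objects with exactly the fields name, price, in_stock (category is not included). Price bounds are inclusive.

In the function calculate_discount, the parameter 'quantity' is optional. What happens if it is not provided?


The calculate_discount spec declares:
  - quantity (integer, optional): Number of items [default: 1]
It defaults to 1


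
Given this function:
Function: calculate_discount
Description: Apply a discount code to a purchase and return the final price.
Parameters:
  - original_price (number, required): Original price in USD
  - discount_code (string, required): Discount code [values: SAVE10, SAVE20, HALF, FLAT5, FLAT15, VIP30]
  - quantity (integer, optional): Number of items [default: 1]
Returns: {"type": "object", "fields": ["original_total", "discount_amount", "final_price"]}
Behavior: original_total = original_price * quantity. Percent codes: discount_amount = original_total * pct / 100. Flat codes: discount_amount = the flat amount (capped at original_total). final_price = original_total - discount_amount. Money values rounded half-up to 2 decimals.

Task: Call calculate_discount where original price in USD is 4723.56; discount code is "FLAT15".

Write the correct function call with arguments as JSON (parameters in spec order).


Mapping each described value to its parameter name:
  'Original price in USD' -> original_price = 4723.56
  'Discount code' -> discount_code = "FLAT15"
calculate_discount({"original_price": 4723.56, "discount_code": "FLAT15"})


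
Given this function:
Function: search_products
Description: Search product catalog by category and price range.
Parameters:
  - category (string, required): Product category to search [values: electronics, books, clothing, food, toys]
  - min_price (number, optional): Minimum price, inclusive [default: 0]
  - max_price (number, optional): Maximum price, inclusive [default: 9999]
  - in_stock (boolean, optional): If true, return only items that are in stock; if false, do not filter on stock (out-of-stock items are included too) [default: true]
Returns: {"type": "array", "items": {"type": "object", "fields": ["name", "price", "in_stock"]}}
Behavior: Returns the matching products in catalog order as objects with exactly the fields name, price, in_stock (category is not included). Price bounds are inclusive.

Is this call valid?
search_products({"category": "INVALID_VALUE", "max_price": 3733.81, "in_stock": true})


Checking parameter values...
Parameter 'category' has value 'INVALID_VALUE' not in allowed: electronics, books, clothing, food, toys
Invalid - 'category' must be one of electronics, books, clothing, food, toys


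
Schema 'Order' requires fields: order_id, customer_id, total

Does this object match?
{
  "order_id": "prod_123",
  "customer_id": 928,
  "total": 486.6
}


Checking required fields... All present.
Valid - all required fields present


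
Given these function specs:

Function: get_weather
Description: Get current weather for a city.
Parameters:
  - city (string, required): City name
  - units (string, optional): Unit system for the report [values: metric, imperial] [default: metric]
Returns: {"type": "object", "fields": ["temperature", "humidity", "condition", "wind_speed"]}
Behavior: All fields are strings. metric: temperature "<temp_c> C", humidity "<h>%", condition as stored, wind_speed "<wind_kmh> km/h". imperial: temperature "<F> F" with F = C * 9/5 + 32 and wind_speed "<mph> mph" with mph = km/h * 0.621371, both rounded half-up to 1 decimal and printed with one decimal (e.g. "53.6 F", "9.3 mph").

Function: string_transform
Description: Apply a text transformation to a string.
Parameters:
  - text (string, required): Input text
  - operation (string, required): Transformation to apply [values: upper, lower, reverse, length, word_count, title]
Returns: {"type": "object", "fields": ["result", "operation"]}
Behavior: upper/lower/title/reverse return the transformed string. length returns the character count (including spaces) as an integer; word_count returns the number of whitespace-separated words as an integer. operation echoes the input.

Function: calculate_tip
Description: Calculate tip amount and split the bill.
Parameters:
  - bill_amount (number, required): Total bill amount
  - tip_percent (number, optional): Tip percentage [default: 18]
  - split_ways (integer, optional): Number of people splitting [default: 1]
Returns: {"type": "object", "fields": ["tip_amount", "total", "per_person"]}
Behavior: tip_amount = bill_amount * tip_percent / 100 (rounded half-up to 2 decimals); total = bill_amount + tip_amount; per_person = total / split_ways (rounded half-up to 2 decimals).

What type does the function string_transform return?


The string_transform spec declares Returns: {"type": "object", "fields": ["result", "operation"]}
Type:
object


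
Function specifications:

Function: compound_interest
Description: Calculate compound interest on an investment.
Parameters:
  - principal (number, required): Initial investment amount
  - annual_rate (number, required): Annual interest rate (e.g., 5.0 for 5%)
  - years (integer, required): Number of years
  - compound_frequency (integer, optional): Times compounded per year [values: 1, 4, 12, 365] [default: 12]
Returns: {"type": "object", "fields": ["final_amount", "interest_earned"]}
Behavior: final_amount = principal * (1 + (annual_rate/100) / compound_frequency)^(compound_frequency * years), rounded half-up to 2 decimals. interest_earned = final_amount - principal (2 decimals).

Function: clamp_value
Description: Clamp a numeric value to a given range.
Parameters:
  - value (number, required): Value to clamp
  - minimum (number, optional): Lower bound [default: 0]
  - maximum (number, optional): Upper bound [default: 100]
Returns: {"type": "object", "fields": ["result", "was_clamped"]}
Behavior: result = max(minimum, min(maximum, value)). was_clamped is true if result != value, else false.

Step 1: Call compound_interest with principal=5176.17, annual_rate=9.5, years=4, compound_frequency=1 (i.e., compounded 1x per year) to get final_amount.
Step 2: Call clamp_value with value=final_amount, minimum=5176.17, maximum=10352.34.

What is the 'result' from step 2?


Step 1: compound_interest
  rate per period = 9.5/100/1 = 0.095 (keep full precision); periods = 1 * 4 = 4
  (1 + 0.095)^4 = 1.43766095
  final_amount = 5176.17 * 1.43766095 = 7441.577483 -> 7441.58
  interest_earned = 7441.58 - 5176.17 = 2265.41
  -> final_amount = 7441.58
Step 2: clamp_value(value=7441.58, minimum=5176.17, maximum=10352.34)
  result = max(5176.17, min(10352.34, 7441.58)) = max(5176.17, 7441.58) = 7441.58
  was_clamped = (7441.58 != 7441.58) = false
  -> result = 7441.58
7441.58
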